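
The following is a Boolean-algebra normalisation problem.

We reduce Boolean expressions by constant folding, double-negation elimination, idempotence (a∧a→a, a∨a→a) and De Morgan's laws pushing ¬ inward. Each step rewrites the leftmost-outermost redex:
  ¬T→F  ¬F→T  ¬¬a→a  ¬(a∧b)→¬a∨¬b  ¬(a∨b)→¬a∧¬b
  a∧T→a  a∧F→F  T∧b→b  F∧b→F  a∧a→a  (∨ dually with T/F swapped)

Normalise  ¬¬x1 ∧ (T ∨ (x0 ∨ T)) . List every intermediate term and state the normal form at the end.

  start: ¬¬x1 ∧ (T ∨ (x0 ∨ T))
  [1] x1 ∧ (T ∨ (x0 ∨ T))
  [2] x1 ∧ T
  [3] x1

Answer: normal form = x1  (in 3 steps)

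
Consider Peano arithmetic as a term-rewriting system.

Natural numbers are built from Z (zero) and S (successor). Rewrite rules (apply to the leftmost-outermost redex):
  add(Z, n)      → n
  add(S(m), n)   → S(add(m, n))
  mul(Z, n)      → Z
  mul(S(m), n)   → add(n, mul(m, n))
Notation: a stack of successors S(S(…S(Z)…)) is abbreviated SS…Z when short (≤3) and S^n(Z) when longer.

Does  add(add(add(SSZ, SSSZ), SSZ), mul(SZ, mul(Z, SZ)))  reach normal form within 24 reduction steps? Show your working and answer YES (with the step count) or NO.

  start: add(add(add(SSZ, SSSZ), SSZ), mul(SZ, mul(Z, SZ)))
  [1] add(add(S(add(SZ, SSSZ)), SSZ), mul(SZ, mul(Z, SZ)))
  [2] add(S(add(add(SZ, SSSZ), SSZ)), mul(SZ, mul(Z, SZ)))
  [3] S(add(add(add(SZ, SSSZ), SSZ), mul(SZ, mul(Z, SZ))))
  [4] S(add(add(S(add(Z, SSSZ)), SSZ), mul(SZ, mul(Z, SZ))))
  [5] S(add(S(add(add(Z, SSSZ), SSZ)), mul(SZ, mul(Z, SZ))))
  [6] S(S(add(add(add(Z, SSSZ), SSZ), mul(SZ, mul(Z, SZ)))))
  [7] S(S(add(add(SSSZ, SSZ), mul(SZ, mul(Z, SZ)))))
  [8] S(S(add(S(add(SSZ, SSZ)), mul(SZ, mul(Z, SZ)))))
  [9] S(S(S(add(add(SSZ, SSZ), mul(SZ, mul(Z, SZ))))))
  [10] S(S(S(add(S(add(SZ, SSZ)), mul(SZ, mul(Z, SZ))))))
  [11] S(S(S(S(add(add(SZ, SSZ), mul(SZ, mul(Z, SZ)))))))
  [12] S(S(S(S(add(S(add(Z, SSZ)), mul(SZ, mul(Z, SZ)))))))
  [13] S(S(S(S(S(add(add(Z, SSZ), mul(SZ, mul(Z, SZ))))))))
  [14] S(S(S(S(S(add(SSZ, mul(SZ, mul(Z, SZ))))))))
  [15] S(S(S(S(S(S(add(SZ, mul(SZ, mul(Z, SZ)))))))))
  [16] S(S(S(S(S(S(S(add(Z, mul(SZ, mul(Z, SZ))))))))))
  [17] S(S(S(S(S(S(S(mul(SZ, mul(Z, SZ)))))))))
  [18] S(S(S(S(S(S(S(add(mul(Z, SZ), mul(Z, mul(Z, SZ))))))))))
  [19] S(S(S(S(S(S(S(add(Z, mul(Z, mul(Z, SZ))))))))))
  [20] S(S(S(S(S(S(S(mul(Z, mul(Z, SZ)))))))))
  [21] S^7(Z)

Answer: YES — reaches normal form S^7(Z) in 21 ≤ 24 steps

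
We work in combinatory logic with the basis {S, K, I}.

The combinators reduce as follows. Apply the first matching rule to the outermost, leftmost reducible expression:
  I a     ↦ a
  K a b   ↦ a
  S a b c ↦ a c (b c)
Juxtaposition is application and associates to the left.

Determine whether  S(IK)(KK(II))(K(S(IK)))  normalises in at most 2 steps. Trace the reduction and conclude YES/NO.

  start: S(IK)(KK(II))(K(S(IK)))
  step 1: IK(K(S(IK)))(KK(II)(K(S(IK))))
  step 2: K(K(S(IK)))(KK(II)(K(S(IK))))

Answer: NO — after 2 steps the term is K(K(S(IK)))(KK(II)(K(S(IK)))), not yet normal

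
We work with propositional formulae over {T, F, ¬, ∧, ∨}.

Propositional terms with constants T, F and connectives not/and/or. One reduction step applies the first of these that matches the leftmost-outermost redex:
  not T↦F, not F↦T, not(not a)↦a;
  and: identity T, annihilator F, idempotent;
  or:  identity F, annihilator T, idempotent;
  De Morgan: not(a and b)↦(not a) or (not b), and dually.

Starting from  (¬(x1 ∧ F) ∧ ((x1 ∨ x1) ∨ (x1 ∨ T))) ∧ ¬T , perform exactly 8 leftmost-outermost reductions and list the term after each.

  start: (¬(x1 ∧ F) ∧ ((x1 ∨ x1) ∨ (x1 ∨ T))) ∧ ¬T
  step 1: ((¬x1 ∨ ¬F) ∧ ((x1 ∨ x1) ∨ (x1 ∨ T))) ∧ ¬T
  step 2: ((¬x1 ∨ T) ∧ ((x1 ∨ x1) ∨ (x1 ∨ T))) ∧ ¬T
  step 3: (T ∧ ((x1 ∨ x1) ∨ (x1 ∨ T))) ∧ ¬T
  step 4: ((x1 ∨ x1) ∨ (x1 ∨ T)) ∧ ¬T
  step 5: (x1 ∨ (x1 ∨ T)) ∧ ¬T
  step 6: (x1 ∨ T) ∧ ¬T
  step 7: T ∧ ¬T
  step 8: ¬T

Answer: after 8 steps: ¬T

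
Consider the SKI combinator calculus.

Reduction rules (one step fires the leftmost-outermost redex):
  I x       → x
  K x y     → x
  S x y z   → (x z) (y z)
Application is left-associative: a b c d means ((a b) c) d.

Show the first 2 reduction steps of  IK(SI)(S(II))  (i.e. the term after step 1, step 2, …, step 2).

Answer: after 2 steps: SI

Working:
  start: IK(SI)(S(II))
  step 1: K(SI)(S(II))
  step 2: SI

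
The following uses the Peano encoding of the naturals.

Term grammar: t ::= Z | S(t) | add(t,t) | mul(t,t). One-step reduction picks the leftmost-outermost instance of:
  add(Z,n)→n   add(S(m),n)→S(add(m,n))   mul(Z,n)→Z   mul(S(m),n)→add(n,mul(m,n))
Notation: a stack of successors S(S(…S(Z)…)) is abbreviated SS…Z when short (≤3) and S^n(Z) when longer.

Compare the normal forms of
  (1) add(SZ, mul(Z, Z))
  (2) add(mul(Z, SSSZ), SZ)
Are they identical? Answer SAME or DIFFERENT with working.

Term A:
  start: add(SZ, mul(Z, Z))
  [1] S(add(Z, mul(Z, Z)))
  [2] S(mul(Z, Z))
  [3] SZ

Term B:
  start: add(mul(Z, SSSZ), SZ)
  [1] add(Z, SZ)
  [2] SZ

Answer: SAME — A ⇓ SZ, B ⇓ SZ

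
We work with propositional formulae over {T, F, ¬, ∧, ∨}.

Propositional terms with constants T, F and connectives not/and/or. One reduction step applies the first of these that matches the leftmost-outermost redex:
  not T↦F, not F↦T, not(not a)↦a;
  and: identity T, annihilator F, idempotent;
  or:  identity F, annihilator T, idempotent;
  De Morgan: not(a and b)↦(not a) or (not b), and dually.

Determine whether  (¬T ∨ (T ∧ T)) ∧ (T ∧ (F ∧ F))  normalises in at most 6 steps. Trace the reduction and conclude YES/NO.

  start: (¬T ∨ (T ∧ T)) ∧ (T ∧ (F ∧ F))
  [1] (F ∨ (T ∧ T)) ∧ (T ∧ (F ∧ F))
  [2] (T ∧ T) ∧ (T ∧ (F ∧ F))
  [3] T ∧ (T ∧ (F ∧ F))
  [4] T ∧ (F ∧ F)
  [5] F ∧ F
  [6] F

Answer: YES — reaches normal form F in 6 ≤ 6 steps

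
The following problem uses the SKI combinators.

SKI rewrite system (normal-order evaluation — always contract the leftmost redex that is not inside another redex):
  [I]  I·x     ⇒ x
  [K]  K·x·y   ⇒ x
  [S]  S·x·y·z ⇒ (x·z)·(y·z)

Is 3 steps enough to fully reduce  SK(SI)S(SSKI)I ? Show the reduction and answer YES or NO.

  start: SK(SI)S(SSKI)I
  [1] KS(SIS)(SSKI)I
  [2] S(SSKI)I
  [3] S(SI(KI))I

Answer: YES — reaches normal form S(SI(KI))I in 3 ≤ 3 steps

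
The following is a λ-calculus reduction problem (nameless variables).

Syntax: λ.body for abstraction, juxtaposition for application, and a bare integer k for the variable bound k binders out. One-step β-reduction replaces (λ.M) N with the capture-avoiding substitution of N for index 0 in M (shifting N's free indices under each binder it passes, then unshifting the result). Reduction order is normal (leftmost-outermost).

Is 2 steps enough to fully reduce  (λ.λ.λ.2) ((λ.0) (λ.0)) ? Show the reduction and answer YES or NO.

Answer: YES — reaches normal form λ.λ.λ.0 in 2 ≤ 2 steps

Reduction:
  start: (λ.λ.λ.2) ((λ.0) (λ.0))
  [1] λ.λ.(λ.0) (λ.0)
  [2] λ.λ.λ.0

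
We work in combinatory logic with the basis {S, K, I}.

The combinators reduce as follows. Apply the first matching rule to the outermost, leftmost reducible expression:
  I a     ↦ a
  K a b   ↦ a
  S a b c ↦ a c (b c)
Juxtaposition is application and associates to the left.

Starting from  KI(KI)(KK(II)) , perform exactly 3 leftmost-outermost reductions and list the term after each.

  start: KI(KI)(KK(II))
  →1  I(KK(II))
  →2  KK(II)
  →3  K

Answer: after 3 steps: K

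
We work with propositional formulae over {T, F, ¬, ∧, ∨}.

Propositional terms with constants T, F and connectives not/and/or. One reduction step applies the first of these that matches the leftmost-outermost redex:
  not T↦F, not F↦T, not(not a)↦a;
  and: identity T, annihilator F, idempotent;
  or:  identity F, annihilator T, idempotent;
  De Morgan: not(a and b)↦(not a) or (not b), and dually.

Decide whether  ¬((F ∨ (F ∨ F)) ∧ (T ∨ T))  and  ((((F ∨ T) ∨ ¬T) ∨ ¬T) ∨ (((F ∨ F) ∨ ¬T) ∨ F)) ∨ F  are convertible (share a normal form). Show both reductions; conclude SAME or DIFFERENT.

Answer: SAME — A ⇓ T, B ⇓ T

Working:
Term A:
  start: ¬((F ∨ (F ∨ F)) ∧ (T ∨ T))
  →1  ¬(F ∨ (F ∨ F)) ∨ ¬(T ∨ T)
  →2  (¬F ∧ ¬(F ∨ F)) ∨ ¬(T ∨ T)
  →3  (T ∧ ¬(F ∨ F)) ∨ ¬(T ∨ T)
  →4  ¬(F ∨ F) ∨ ¬(T ∨ T)
  →5  (¬F ∧ ¬F) ∨ ¬(T ∨ T)
  →6  ¬F ∨ ¬(T ∨ T)
  →7  T ∨ ¬(T ∨ T)
  →8  T

Term B:
  start: ((((F ∨ T) ∨ ¬T) ∨ ¬T) ∨ (((F ∨ F) ∨ ¬T) ∨ F)) ∨ F
  →1  (((F ∨ T) ∨ ¬T) ∨ ¬T) ∨ (((F ∨ F) ∨ ¬T) ∨ F)
  →2  ((T ∨ ¬T) ∨ ¬T) ∨ (((F ∨ F) ∨ ¬T) ∨ F)
  →3  (T ∨ ¬T) ∨ (((F ∨ F) ∨ ¬T) ∨ F)
  →4  T ∨ (((F ∨ F) ∨ ¬T) ∨ F)
  →5  T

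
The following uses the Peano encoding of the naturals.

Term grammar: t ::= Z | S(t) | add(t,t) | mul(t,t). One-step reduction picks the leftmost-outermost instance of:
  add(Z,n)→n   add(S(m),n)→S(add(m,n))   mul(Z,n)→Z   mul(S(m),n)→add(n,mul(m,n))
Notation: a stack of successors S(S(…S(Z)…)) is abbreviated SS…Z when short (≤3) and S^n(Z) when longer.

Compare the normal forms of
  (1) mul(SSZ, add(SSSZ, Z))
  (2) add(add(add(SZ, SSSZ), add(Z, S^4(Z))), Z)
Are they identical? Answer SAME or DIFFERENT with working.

Term A:
  start: mul(SSZ, add(SSSZ, Z))
  [1] add(add(SSSZ, Z), mul(SZ, add(SSSZ, Z)))
  [2] add(S(add(SSZ, Z)), mul(SZ, add(SSSZ, Z)))
  [3] S(add(add(SSZ, Z), mul(SZ, add(SSSZ, Z))))
  [4] S(add(S(add(SZ, Z)), mul(SZ, add(SSSZ, Z))))
  [5] S(S(add(add(SZ, Z), mul(SZ, add(SSSZ, Z)))))
  [6] S(S(add(S(add(Z, Z)), mul(SZ, add(SSSZ, Z)))))
  [7] S(S(S(add(add(Z, Z), mul(SZ, add(SSSZ, Z))))))
  [8] S(S(S(add(Z, mul(SZ, add(SSSZ, Z))))))
  [9] S(S(S(mul(SZ, add(SSSZ, Z)))))
  [10] S(S(S(add(add(SSSZ, Z), mul(Z, add(SSSZ, Z))))))
  [11] S(S(S(add(S(add(SSZ, Z)), mul(Z, add(SSSZ, Z))))))
  [12] S(S(S(S(add(add(SSZ, Z), mul(Z, add(SSSZ, Z)))))))
  [13] S(S(S(S(add(S(add(SZ, Z)), mul(Z, add(SSSZ, Z)))))))
  [14] S(S(S(S(S(add(add(SZ, Z), mul(Z, add(SSSZ, Z))))))))
  [15] S(S(S(S(S(add(S(add(Z, Z)), mul(Z, add(SSSZ, Z))))))))
  [16] S(S(S(S(S(S(add(add(Z, Z), mul(Z, add(SSSZ, Z)))))))))
  [17] S(S(S(S(S(S(add(Z, mul(Z, add(SSSZ, Z)))))))))
  [18] S(S(S(S(S(S(mul(Z, add(SSSZ, Z))))))))
  [19] S^6(Z)

Term B:
  start: add(add(add(SZ, SSSZ), add(Z, S^4(Z))), Z)
  [1] add(add(S(add(Z, SSSZ)), add(Z, S^4(Z))), Z)
  [2] add(S(add(add(Z, SSSZ), add(Z, S^4(Z)))), Z)
  [3] S(add(add(add(Z, SSSZ), add(Z, S^4(Z))), Z))
  [4] S(add(add(SSSZ, add(Z, S^4(Z))), Z))
  [5] S(add(S(add(SSZ, add(Z, S^4(Z)))), Z))
  [6] S(S(add(add(SSZ, add(Z, S^4(Z))), Z)))
  [7] S(S(add(S(add(SZ, add(Z, S^4(Z)))), Z)))
  [8] S(S(S(add(add(SZ, add(Z, S^4(Z))), Z))))
  [9] S(S(S(add(S(add(Z, add(Z, S^4(Z)))), Z))))
  [10] S(S(S(S(add(add(Z, add(Z, S^4(Z))), Z)))))
  [11] S(S(S(S(add(add(Z, S^4(Z)), Z)))))
  [12] S(S(S(S(add(S^4(Z), Z)))))
  [13] S(S(S(S(S(add(SSSZ, Z))))))
  [14] S(S(S(S(S(S(add(SSZ, Z)))))))
  [15] S(S(S(S(S(S(S(add(SZ, Z))))))))
  [16] S(S(S(S(S(S(S(S(add(Z, Z)))))))))
  [17] S^8(Z)

Answer: DIFFERENT — A ⇓ S^6(Z), B ⇓ S^8(Z)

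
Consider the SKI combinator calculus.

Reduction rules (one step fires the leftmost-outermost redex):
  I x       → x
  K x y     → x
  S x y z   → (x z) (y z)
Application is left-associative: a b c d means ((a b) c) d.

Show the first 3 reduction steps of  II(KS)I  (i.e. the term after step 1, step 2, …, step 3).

Answer: after 3 steps: S

Reduction:
  start: II(KS)I
  →1  I(KS)I
  →2  KSI
  →3  S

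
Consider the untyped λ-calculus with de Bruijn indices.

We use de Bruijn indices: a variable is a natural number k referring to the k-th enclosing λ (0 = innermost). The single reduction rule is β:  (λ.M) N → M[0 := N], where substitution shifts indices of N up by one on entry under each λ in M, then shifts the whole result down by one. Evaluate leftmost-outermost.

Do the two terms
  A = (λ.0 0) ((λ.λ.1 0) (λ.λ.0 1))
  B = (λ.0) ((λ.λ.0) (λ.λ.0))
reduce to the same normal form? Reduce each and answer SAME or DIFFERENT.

Term A:
  start: (λ.0 0) ((λ.λ.1 0) (λ.λ.0 1))
  [1] (λ.λ.1 0) (λ.λ.0 1) ((λ.λ.1 0) (λ.λ.0 1))
  [2] (λ.(λ.λ.0 1) 0) ((λ.λ.1 0) (λ.λ.0 1))
  [3] (λ.λ.0 1) ((λ.λ.1 0) (λ.λ.0 1))
  [4] λ.0 ((λ.λ.1 0) (λ.λ.0 1))
  [5] λ.0 (λ.(λ.λ.0 1) 0)
  [6] λ.0 (λ.λ.0 1)

Term B:
  start: (λ.0) ((λ.λ.0) (λ.λ.0))
  [1] (λ.λ.0) (λ.λ.0)
  [2] λ.0

Answer: DIFFERENT — A ⇓ λ.0 (λ.λ.0 1), B ⇓ λ.0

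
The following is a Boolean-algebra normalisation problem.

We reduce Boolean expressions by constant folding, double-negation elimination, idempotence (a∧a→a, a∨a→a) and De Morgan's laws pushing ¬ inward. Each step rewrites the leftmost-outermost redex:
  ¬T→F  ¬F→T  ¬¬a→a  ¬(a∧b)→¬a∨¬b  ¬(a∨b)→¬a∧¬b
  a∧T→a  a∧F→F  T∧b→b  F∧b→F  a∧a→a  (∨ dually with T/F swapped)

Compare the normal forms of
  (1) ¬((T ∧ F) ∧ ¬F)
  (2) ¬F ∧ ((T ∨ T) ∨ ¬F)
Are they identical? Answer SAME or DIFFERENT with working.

Answer: SAME — A ⇓ T, B ⇓ T

Derivation:
Term A:
  start: ¬((T ∧ F) ∧ ¬F)
  step 1: ¬(T ∧ F) ∨ ¬¬F
  step 2: (¬T ∨ ¬F) ∨ ¬¬F
  step 3: (F ∨ ¬F) ∨ ¬¬F
  step 4: ¬F ∨ ¬¬F
  step 5: T ∨ ¬¬F
  step 6: T

Term B:
  start: ¬F ∧ ((T ∨ T) ∨ ¬F)
  step 1: T ∧ ((T ∨ T) ∨ ¬F)
  step 2: (T ∨ T) ∨ ¬F
  step 3: T ∨ ¬F
  step 4: T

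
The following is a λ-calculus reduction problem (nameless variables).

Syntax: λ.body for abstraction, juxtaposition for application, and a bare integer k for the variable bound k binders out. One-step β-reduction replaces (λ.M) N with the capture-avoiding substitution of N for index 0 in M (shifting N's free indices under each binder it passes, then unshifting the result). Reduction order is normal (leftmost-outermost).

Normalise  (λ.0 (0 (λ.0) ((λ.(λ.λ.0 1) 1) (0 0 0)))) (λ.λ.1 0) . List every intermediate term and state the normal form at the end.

Answer: normal form = λ.0 (λ.λ.1 0)  (in 8 steps)

Reduction:
  start: (λ.0 (0 (λ.0) ((λ.(λ.λ.0 1) 1) (0 0 0)))) (λ.λ.1 0)
  [1] (λ.λ.1 0) ((λ.λ.1 0) (λ.0) ((λ.(λ.λ.0 1) (λ.λ.1 0)) ((λ.λ.1 0) (λ.λ.1 0) (λ.λ.1 0))))
  [2] λ.(λ.λ.1 0) (λ.0) ((λ.(λ.λ.0 1) (λ.λ.1 0)) ((λ.λ.1 0) (λ.λ.1 0) (λ.λ.1 0))) 0
  [3] λ.(λ.(λ.0) 0) ((λ.(λ.λ.0 1) (λ.λ.1 0)) ((λ.λ.1 0) (λ.λ.1 0) (λ.λ.1 0))) 0
  [4] λ.(λ.0) ((λ.(λ.λ.0 1) (λ.λ.1 0)) ((λ.λ.1 0) (λ.λ.1 0) (λ.λ.1 0))) 0
  [5] λ.(λ.(λ.λ.0 1) (λ.λ.1 0)) ((λ.λ.1 0) (λ.λ.1 0) (λ.λ.1 0)) 0
  [6] λ.(λ.λ.0 1) (λ.λ.1 0) 0
  [7] λ.(λ.0 (λ.λ.1 0)) 0
  [8] λ.0 (λ.λ.1 0)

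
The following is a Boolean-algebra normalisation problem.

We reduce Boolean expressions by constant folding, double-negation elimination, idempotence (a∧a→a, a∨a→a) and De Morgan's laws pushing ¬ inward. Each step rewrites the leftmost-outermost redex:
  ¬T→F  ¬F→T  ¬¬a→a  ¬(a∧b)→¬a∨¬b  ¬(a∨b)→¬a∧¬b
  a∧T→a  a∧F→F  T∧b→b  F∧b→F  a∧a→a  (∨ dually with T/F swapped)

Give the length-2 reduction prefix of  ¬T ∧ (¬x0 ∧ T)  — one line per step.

Answer: after 2 steps: F

Derivation:
  start: ¬T ∧ (¬x0 ∧ T)
  →1  F ∧ (¬x0 ∧ T)
  →2  F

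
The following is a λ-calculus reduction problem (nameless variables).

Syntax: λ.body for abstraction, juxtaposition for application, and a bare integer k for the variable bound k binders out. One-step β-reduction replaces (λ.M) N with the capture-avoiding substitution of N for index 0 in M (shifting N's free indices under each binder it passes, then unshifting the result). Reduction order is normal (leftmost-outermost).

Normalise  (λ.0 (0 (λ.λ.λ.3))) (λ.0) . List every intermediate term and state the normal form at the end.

Answer: normal form = λ.λ.λ.λ.0  (in 3 steps)

Reduction:
  start: (λ.0 (0 (λ.λ.λ.3))) (λ.0)
  [1] (λ.0) ((λ.0) (λ.λ.λ.λ.0))
  [2] (λ.0) (λ.λ.λ.λ.0)
  [3] λ.λ.λ.λ.0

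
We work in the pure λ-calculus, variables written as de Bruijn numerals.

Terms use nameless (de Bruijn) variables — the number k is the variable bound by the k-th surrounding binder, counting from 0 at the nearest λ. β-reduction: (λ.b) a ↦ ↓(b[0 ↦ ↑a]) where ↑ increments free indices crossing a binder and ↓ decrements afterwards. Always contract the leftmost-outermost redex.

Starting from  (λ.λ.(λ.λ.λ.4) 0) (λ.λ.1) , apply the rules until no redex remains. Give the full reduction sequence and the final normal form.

  start: (λ.λ.(λ.λ.λ.4) 0) (λ.λ.1)
  →1  λ.(λ.λ.λ.λ.λ.1) 0
  →2  λ.λ.λ.λ.λ.1

Answer: normal form = λ.λ.λ.λ.λ.1  (in 2 steps)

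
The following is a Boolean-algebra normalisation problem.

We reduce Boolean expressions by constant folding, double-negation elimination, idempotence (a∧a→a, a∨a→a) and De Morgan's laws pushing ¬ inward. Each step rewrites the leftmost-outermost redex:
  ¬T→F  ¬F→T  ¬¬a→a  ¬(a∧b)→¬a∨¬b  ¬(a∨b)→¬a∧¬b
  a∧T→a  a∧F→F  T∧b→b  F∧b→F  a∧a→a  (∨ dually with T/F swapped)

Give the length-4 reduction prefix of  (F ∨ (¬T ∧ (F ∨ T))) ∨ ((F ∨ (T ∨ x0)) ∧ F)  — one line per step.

Answer: after 4 steps: (F ∨ (T ∨ x0)) ∧ F

Reduction:
  start: (F ∨ (¬T ∧ (F ∨ T))) ∨ ((F ∨ (T ∨ x0)) ∧ F)
  →1  (¬T ∧ (F ∨ T)) ∨ ((F ∨ (T ∨ x0)) ∧ F)
  →2  (F ∧ (F ∨ T)) ∨ ((F ∨ (T ∨ x0)) ∧ F)
  →3  F ∨ ((F ∨ (T ∨ x0)) ∧ F)
  →4  (F ∨ (T ∨ x0)) ∧ F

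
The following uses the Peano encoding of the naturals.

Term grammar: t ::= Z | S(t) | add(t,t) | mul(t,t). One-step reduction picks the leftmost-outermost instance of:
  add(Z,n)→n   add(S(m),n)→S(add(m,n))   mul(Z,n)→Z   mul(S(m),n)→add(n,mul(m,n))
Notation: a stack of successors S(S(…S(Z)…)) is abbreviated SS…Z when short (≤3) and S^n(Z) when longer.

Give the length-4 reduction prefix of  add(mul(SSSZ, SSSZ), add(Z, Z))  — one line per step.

  start: add(mul(SSSZ, SSSZ), add(Z, Z))
  →1  add(add(SSSZ, mul(SSZ, SSSZ)), add(Z, Z))
  →2  add(S(add(SSZ, mul(SSZ, SSSZ))), add(Z, Z))
  →3  S(add(add(SSZ, mul(SSZ, SSSZ)), add(Z, Z)))
  →4  S(add(S(add(SZ, mul(SSZ, SSSZ))), add(Z, Z)))

Answer: after 4 steps: S(add(S(add(SZ, mul(SSZ, SSSZ))), add(Z, Z)))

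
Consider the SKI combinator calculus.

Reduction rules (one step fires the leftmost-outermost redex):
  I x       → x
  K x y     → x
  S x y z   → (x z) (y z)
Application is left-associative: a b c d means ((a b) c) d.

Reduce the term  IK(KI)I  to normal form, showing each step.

  start: IK(KI)I
  →1  K(KI)I
  →2  KI

Answer: normal form = KI  (in 2 steps)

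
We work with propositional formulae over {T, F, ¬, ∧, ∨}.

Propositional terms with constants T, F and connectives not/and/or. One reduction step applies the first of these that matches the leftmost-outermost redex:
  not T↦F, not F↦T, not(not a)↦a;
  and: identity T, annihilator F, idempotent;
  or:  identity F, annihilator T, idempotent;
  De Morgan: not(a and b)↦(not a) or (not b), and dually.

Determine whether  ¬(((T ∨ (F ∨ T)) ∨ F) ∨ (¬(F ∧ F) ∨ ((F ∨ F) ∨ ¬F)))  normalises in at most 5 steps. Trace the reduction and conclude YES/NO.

  start: ¬(((T ∨ (F ∨ T)) ∨ F) ∨ (¬(F ∧ F) ∨ ((F ∨ F) ∨ ¬F)))
  [1] ¬((T ∨ (F ∨ T)) ∨ F) ∧ ¬(¬(F ∧ F) ∨ ((F ∨ F) ∨ ¬F))
  [2] (¬(T ∨ (F ∨ T)) ∧ ¬F) ∧ ¬(¬(F ∧ F) ∨ ((F ∨ F) ∨ ¬F))
  [3] ((¬T ∧ ¬(F ∨ T)) ∧ ¬F) ∧ ¬(¬(F ∧ F) ∨ ((F ∨ F) ∨ ¬F))
  [4] ((F ∧ ¬(F ∨ T)) ∧ ¬F) ∧ ¬(¬(F ∧ F) ∨ ((F ∨ F) ∨ ¬F))
  [5] (F ∧ ¬F) ∧ ¬(¬(F ∧ F) ∨ ((F ∨ F) ∨ ¬F))

Answer: NO — after 5 steps the term is (F ∧ ¬F) ∧ ¬(¬(F ∧ F) ∨ ((F ∨ F) ∨ ¬F)), not yet normal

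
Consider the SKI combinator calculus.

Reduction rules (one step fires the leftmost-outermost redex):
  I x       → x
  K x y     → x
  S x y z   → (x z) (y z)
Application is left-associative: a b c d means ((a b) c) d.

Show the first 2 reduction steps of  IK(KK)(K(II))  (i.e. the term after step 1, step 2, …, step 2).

  start: IK(KK)(K(II))
  [1] K(KK)(K(II))
  [2] KK

Answer: after 2 steps: KK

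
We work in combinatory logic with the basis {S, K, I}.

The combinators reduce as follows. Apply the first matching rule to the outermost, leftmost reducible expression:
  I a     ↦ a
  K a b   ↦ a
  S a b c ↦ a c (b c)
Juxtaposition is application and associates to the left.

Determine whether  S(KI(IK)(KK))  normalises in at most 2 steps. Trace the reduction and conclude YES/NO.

Answer: YES — reaches normal form S(KK) in 2 ≤ 2 steps

Working:
  start: S(KI(IK)(KK))
  [1] S(I(KK))
  [2] S(KK)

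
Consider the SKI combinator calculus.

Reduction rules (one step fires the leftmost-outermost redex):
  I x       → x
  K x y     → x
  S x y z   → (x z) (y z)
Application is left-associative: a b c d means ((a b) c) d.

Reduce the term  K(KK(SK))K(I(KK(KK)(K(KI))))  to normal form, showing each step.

Answer: normal form = K(K(K(KI)))  (in 4 steps)

Working:
  start: K(KK(SK))K(I(KK(KK)(K(KI))))
  [1] KK(SK)(I(KK(KK)(K(KI))))
  [2] K(I(KK(KK)(K(KI))))
  [3] K(KK(KK)(K(KI)))
  [4] K(K(K(KI)))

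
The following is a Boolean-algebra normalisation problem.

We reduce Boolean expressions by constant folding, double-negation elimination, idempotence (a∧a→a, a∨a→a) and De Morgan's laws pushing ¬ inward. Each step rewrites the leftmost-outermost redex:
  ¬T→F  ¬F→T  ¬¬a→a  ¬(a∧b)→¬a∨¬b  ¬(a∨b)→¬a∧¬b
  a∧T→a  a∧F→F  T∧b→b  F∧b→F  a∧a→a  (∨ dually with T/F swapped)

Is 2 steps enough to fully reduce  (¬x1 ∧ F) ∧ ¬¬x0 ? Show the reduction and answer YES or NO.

Answer: YES — reaches normal form F in 2 ≤ 2 steps

Derivation:
  start: (¬x1 ∧ F) ∧ ¬¬x0
  [1] F ∧ ¬¬x0
  [2] F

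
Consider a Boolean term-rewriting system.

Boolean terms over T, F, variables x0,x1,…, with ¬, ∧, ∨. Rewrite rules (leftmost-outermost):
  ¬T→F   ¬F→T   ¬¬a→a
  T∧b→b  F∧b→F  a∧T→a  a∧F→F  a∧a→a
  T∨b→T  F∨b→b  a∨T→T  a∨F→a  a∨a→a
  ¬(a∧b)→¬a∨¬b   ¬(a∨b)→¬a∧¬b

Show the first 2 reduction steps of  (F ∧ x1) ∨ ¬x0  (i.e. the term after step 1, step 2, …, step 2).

  start: (F ∧ x1) ∨ ¬x0
  →1  F ∨ ¬x0
  →2  ¬x0

Answer: after 2 steps: ¬x0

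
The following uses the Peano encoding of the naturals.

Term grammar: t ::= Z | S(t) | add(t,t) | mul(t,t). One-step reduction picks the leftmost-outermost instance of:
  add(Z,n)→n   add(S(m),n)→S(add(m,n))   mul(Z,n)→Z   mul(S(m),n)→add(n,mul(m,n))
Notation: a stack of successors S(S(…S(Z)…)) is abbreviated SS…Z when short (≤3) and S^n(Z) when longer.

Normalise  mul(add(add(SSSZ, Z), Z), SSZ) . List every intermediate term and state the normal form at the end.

Answer: normal form = S^6(Z)  (in 21 steps)

Working:
  start: mul(add(add(SSSZ, Z), Z), SSZ)
  step 1: mul(add(S(add(SSZ, Z)), Z), SSZ)
  step 2: mul(S(add(add(SSZ, Z), Z)), SSZ)
  step 3: add(SSZ, mul(add(add(SSZ, Z), Z), SSZ))
  step 4: S(add(SZ, mul(add(add(SSZ, Z), Z), SSZ)))
  step 5: S(S(add(Z, mul(add(add(SSZ, Z), Z), SSZ))))
  step 6: S(S(mul(add(add(SSZ, Z), Z), SSZ)))
  step 7: S(S(mul(add(S(add(SZ, Z)), Z), SSZ)))
  step 8: S(S(mul(S(add(add(SZ, Z), Z)), SSZ)))
  step 9: S(S(add(SSZ, mul(add(add(SZ, Z), Z), SSZ))))
  step 10: S(S(S(add(SZ, mul(add(add(SZ, Z), Z), SSZ)))))
  step 11: S(S(S(S(add(Z, mul(add(add(SZ, Z), Z), SSZ))))))
  step 12: S(S(S(S(mul(add(add(SZ, Z), Z), SSZ)))))
  step 13: S(S(S(S(mul(add(S(add(Z, Z)), Z), SSZ)))))
  step 14: S(S(S(S(mul(S(add(add(Z, Z), Z)), SSZ)))))
  step 15: S(S(S(S(add(SSZ, mul(add(add(Z, Z), Z), SSZ))))))
  step 16: S(S(S(S(S(add(SZ, mul(add(add(Z, Z), Z), SSZ)))))))
  step 17: S(S(S(S(S(S(add(Z, mul(add(add(Z, Z), Z), SSZ))))))))
  step 18: S(S(S(S(S(S(mul(add(add(Z, Z), Z), SSZ)))))))
  step 19: S(S(S(S(S(S(mul(add(Z, Z), SSZ)))))))
  step 20: S(S(S(S(S(S(mul(Z, SSZ)))))))
  step 21: S^6(Z)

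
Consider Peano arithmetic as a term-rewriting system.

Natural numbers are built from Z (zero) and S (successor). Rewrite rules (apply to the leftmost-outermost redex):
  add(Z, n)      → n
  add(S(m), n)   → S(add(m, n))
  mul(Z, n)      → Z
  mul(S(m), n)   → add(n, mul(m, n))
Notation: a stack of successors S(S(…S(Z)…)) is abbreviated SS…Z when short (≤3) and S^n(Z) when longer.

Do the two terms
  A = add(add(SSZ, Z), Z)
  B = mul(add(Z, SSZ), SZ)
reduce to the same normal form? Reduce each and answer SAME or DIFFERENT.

Term A:
  start: add(add(SSZ, Z), Z)
  step 1: add(S(add(SZ, Z)), Z)
  step 2: S(add(add(SZ, Z), Z))
  step 3: S(add(S(add(Z, Z)), Z))
  step 4: S(S(add(add(Z, Z), Z)))
  step 5: S(S(add(Z, Z)))
  step 6: SSZ

Term B:
  start: mul(add(Z, SSZ), SZ)
  step 1: mul(SSZ, SZ)
  step 2: add(SZ, mul(SZ, SZ))
  step 3: S(add(Z, mul(SZ, SZ)))
  step 4: S(mul(SZ, SZ))
  step 5: S(add(SZ, mul(Z, SZ)))
  step 6: S(S(add(Z, mul(Z, SZ))))
  step 7: S(S(mul(Z, SZ)))
  step 8: SSZ

Answer: SAME — A ⇓ SSZ, B ⇓ SSZ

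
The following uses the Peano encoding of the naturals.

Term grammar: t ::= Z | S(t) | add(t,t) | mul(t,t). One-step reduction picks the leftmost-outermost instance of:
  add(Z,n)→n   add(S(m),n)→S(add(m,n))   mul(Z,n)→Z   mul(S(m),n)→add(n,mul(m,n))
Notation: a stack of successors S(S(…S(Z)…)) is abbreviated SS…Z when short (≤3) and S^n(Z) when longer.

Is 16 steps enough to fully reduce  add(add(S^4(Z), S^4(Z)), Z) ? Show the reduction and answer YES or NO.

Answer: YES — reaches normal form S^8(Z) in 14 ≤ 16 steps

Derivation:
  start: add(add(S^4(Z), S^4(Z)), Z)
  step 1: add(S(add(SSSZ, S^4(Z))), Z)
  step 2: S(add(add(SSSZ, S^4(Z)), Z))
  step 3: S(add(S(add(SSZ, S^4(Z))), Z))
  step 4: S(S(add(add(SSZ, S^4(Z)), Z)))
  step 5: S(S(add(S(add(SZ, S^4(Z))), Z)))
  step 6: S(S(S(add(add(SZ, S^4(Z)), Z))))
  step 7: S(S(S(add(S(add(Z, S^4(Z))), Z))))
  step 8: S(S(S(S(add(add(Z, S^4(Z)), Z)))))
  step 9: S(S(S(S(add(S^4(Z), Z)))))
  step 10: S(S(S(S(S(add(SSSZ, Z))))))
  step 11: S(S(S(S(S(S(add(SSZ, Z)))))))
  step 12: S(S(S(S(S(S(S(add(SZ, Z))))))))
  step 13: S(S(S(S(S(S(S(S(add(Z, Z)))))))))
  step 14: S^8(Z)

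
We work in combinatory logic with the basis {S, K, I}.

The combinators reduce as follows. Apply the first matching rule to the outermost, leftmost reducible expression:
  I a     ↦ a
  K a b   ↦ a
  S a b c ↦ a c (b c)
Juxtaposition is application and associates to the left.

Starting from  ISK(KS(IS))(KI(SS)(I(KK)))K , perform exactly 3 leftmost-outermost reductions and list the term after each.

  start: ISK(KS(IS))(KI(SS)(I(KK)))K
  →1  SK(KS(IS))(KI(SS)(I(KK)))K
  →2  K(KI(SS)(I(KK)))(KS(IS)(KI(SS)(I(KK))))K
  →3  KI(SS)(I(KK))K

Answer: after 3 steps: KI(SS)(I(KK))K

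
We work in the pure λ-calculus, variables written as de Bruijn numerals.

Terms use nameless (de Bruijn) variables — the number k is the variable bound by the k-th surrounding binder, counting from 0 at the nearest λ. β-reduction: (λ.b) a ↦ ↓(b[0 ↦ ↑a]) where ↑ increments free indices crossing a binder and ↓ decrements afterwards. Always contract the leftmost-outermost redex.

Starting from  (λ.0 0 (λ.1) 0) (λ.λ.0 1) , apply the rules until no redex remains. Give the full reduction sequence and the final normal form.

  start: (λ.0 0 (λ.1) 0) (λ.λ.0 1)
  step 1: (λ.λ.0 1) (λ.λ.0 1) (λ.λ.λ.0 1) (λ.λ.0 1)
  step 2: (λ.0 (λ.λ.0 1)) (λ.λ.λ.0 1) (λ.λ.0 1)
  step 3: (λ.λ.λ.0 1) (λ.λ.0 1) (λ.λ.0 1)
  step 4: (λ.λ.0 1) (λ.λ.0 1)
  step 5: λ.0 (λ.λ.0 1)

Answer: normal form = λ.0 (λ.λ.0 1)  (in 5 steps)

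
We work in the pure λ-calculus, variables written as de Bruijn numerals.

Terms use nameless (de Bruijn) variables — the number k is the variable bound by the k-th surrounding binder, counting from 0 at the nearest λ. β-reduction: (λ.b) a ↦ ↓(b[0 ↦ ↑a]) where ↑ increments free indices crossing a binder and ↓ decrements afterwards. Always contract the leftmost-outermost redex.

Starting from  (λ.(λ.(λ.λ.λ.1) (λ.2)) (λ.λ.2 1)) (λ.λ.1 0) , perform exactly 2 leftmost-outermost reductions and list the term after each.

Answer: after 2 steps: (λ.λ.λ.1) (λ.λ.λ.1 0)

Working:
  start: (λ.(λ.(λ.λ.λ.1) (λ.2)) (λ.λ.2 1)) (λ.λ.1 0)
  [1] (λ.(λ.λ.λ.1) (λ.λ.λ.1 0)) (λ.λ.(λ.λ.1 0) 1)
  [2] (λ.λ.λ.1) (λ.λ.λ.1 0)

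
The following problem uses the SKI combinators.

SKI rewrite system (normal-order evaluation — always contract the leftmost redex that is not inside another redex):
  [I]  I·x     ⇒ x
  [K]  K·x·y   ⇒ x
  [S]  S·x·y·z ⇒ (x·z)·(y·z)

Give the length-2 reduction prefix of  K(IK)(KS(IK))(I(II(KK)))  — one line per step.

Answer: after 2 steps: K(I(II(KK)))

Working:
  start: K(IK)(KS(IK))(I(II(KK)))
  step 1: IK(I(II(KK)))
  step 2: K(I(II(KK)))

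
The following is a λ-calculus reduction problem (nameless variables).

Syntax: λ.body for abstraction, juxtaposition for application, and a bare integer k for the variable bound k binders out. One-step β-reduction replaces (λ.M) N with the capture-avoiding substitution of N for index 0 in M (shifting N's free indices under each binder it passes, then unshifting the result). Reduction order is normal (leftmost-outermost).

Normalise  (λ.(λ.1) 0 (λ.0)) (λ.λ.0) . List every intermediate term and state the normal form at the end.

Answer: normal form = λ.0  (in 3 steps)

Derivation:
  start: (λ.(λ.1) 0 (λ.0)) (λ.λ.0)
  →1  (λ.λ.λ.0) (λ.λ.0) (λ.0)
  →2  (λ.λ.0) (λ.0)
  →3  λ.0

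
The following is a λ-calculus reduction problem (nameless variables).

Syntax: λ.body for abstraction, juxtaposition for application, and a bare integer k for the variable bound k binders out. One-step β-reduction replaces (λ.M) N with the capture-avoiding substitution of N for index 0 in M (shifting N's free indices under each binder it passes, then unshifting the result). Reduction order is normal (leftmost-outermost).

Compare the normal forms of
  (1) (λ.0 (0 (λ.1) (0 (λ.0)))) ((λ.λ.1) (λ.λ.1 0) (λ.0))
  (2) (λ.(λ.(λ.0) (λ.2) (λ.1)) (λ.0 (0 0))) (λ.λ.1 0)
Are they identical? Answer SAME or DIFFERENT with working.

Answer: SAME — A ⇓ λ.λ.1 0, B ⇓ λ.λ.1 0

Reduction:
Term A:
  start: (λ.0 (0 (λ.1) (0 (λ.0)))) ((λ.λ.1) (λ.λ.1 0) (λ.0))
  [1] (λ.λ.1) (λ.λ.1 0) (λ.0) ((λ.λ.1) (λ.λ.1 0) (λ.0) (λ.(λ.λ.1) (λ.λ.1 0) (λ.0)) ((λ.λ.1) (λ.λ.1 0) (λ.0) (λ.0)))
  [2] (λ.λ.λ.1 0) (λ.0) ((λ.λ.1) (λ.λ.1 0) (λ.0) (λ.(λ.λ.1) (λ.λ.1 0) (λ.0)) ((λ.λ.1) (λ.λ.1 0) (λ.0) (λ.0)))
  [3] (λ.λ.1 0) ((λ.λ.1) (λ.λ.1 0) (λ.0) (λ.(λ.λ.1) (λ.λ.1 0) (λ.0)) ((λ.λ.1) (λ.λ.1 0) (λ.0) (λ.0)))
  [4] λ.(λ.λ.1) (λ.λ.1 0) (λ.0) (λ.(λ.λ.1) (λ.λ.1 0) (λ.0)) ((λ.λ.1) (λ.λ.1 0) (λ.0) (λ.0)) 0
  [5] λ.(λ.λ.λ.1 0) (λ.0) (λ.(λ.λ.1) (λ.λ.1 0) (λ.0)) ((λ.λ.1) (λ.λ.1 0) (λ.0) (λ.0)) 0
  [6] λ.(λ.λ.1 0) (λ.(λ.λ.1) (λ.λ.1 0) (λ.0)) ((λ.λ.1) (λ.λ.1 0) (λ.0) (λ.0)) 0
  [7] λ.(λ.(λ.(λ.λ.1) (λ.λ.1 0) (λ.0)) 0) ((λ.λ.1) (λ.λ.1 0) (λ.0) (λ.0)) 0
  [8] λ.(λ.(λ.λ.1) (λ.λ.1 0) (λ.0)) ((λ.λ.1) (λ.λ.1 0) (λ.0) (λ.0)) 0
  [9] λ.(λ.λ.1) (λ.λ.1 0) (λ.0) 0
  [10] λ.(λ.λ.λ.1 0) (λ.0) 0
  [11] λ.(λ.λ.1 0) 0
  [12] λ.λ.1 0

Term B:
  start: (λ.(λ.(λ.0) (λ.2) (λ.1)) (λ.0 (0 0))) (λ.λ.1 0)
  [1] (λ.(λ.0) (λ.λ.λ.1 0) (λ.1)) (λ.0 (0 0))
  [2] (λ.0) (λ.λ.λ.1 0) (λ.λ.0 (0 0))
  [3] (λ.λ.λ.1 0) (λ.λ.0 (0 0))
  [4] λ.λ.1 0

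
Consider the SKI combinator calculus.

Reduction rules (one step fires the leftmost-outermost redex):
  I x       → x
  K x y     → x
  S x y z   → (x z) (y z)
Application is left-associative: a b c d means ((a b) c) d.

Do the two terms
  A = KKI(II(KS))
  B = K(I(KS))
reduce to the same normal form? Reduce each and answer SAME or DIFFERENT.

Term A:
  start: KKI(II(KS))
  →1  K(II(KS))
  →2  K(I(KS))
  →3  K(KS)

Term B:
  start: K(I(KS))
  →1  K(KS)

Answer: SAME — A ⇓ K(KS), B ⇓ K(KS)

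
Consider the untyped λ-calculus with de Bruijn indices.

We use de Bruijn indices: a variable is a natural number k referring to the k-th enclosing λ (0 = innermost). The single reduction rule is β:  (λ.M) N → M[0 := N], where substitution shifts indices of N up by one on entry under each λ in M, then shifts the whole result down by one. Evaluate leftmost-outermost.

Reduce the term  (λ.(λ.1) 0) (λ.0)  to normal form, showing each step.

  start: (λ.(λ.1) 0) (λ.0)
  [1] (λ.λ.0) (λ.0)
  [2] λ.0

Answer: normal form = λ.0  (in 2 steps)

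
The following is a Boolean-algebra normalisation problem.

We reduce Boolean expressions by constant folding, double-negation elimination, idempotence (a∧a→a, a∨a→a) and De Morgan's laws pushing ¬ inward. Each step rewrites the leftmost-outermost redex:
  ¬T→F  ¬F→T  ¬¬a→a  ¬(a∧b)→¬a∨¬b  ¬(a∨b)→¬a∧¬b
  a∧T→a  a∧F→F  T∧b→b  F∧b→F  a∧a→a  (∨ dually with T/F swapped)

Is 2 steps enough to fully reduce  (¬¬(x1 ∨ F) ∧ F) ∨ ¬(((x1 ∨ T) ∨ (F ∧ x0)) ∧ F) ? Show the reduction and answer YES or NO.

  start: (¬¬(x1 ∨ F) ∧ F) ∨ ¬(((x1 ∨ T) ∨ (F ∧ x0)) ∧ F)
  [1] F ∨ ¬(((x1 ∨ T) ∨ (F ∧ x0)) ∧ F)
  [2] ¬(((x1 ∨ T) ∨ (F ∧ x0)) ∧ F)

Answer: NO — after 2 steps the term is ¬(((x1 ∨ T) ∨ (F ∧ x0)) ∧ F), not yet normal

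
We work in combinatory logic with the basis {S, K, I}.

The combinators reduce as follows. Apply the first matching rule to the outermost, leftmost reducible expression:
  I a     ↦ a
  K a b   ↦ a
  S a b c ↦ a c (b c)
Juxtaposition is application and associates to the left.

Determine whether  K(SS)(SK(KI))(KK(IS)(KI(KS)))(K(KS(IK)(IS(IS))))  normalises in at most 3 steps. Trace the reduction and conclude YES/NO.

  start: K(SS)(SK(KI))(KK(IS)(KI(KS)))(K(KS(IK)(IS(IS))))
  step 1: SS(KK(IS)(KI(KS)))(K(KS(IK)(IS(IS))))
  step 2: S(K(KS(IK)(IS(IS))))(KK(IS)(KI(KS))(K(KS(IK)(IS(IS)))))
  step 3: S(K(S(IS(IS))))(KK(IS)(KI(KS))(K(KS(IK)(IS(IS)))))

Answer: NO — after 3 steps the term is S(K(S(IS(IS))))(KK(IS)(KI(KS))(K(KS(IK)(IS(IS))))), not yet normal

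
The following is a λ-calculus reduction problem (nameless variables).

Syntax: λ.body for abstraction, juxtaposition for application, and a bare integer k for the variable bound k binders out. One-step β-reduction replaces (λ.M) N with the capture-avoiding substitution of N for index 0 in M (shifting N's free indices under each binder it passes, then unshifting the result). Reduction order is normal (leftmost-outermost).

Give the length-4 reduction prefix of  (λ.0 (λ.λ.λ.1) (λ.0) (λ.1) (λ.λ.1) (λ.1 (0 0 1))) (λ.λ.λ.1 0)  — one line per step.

Answer: after 4 steps: (λ.0) (λ.λ.λ.λ.1 0) (λ.λ.1) (λ.(λ.λ.λ.1 0) (0 0 (λ.λ.λ.1 0)))

Derivation:
  start: (λ.0 (λ.λ.λ.1) (λ.0) (λ.1) (λ.λ.1) (λ.1 (0 0 1))) (λ.λ.λ.1 0)
  →1  (λ.λ.λ.1 0) (λ.λ.λ.1) (λ.0) (λ.λ.λ.λ.1 0) (λ.λ.1) (λ.(λ.λ.λ.1 0) (0 0 (λ.λ.λ.1 0)))
  →2  (λ.λ.1 0) (λ.0) (λ.λ.λ.λ.1 0) (λ.λ.1) (λ.(λ.λ.λ.1 0) (0 0 (λ.λ.λ.1 0)))
  →3  (λ.(λ.0) 0) (λ.λ.λ.λ.1 0) (λ.λ.1) (λ.(λ.λ.λ.1 0) (0 0 (λ.λ.λ.1 0)))
  →4  (λ.0) (λ.λ.λ.λ.1 0) (λ.λ.1) (λ.(λ.λ.λ.1 0) (0 0 (λ.λ.λ.1 0)))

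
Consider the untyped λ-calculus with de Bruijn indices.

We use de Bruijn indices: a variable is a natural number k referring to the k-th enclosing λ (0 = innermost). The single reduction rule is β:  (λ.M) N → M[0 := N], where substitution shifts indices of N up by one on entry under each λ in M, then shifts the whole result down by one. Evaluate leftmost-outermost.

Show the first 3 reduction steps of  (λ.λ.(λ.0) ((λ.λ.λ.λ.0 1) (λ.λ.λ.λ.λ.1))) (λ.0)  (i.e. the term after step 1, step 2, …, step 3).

  start: (λ.λ.(λ.0) ((λ.λ.λ.λ.0 1) (λ.λ.λ.λ.λ.1))) (λ.0)
  step 1: λ.(λ.0) ((λ.λ.λ.λ.0 1) (λ.λ.λ.λ.λ.1))
  step 2: λ.(λ.λ.λ.λ.0 1) (λ.λ.λ.λ.λ.1)
  step 3: λ.λ.λ.λ.0 1

Answer: after 3 steps: λ.λ.λ.λ.0 1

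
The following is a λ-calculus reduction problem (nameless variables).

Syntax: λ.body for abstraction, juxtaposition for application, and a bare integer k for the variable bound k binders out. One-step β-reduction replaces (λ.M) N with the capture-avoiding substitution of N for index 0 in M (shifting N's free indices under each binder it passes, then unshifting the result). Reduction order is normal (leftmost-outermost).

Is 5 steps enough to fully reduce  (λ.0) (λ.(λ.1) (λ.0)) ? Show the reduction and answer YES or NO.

  start: (λ.0) (λ.(λ.1) (λ.0))
  →1  λ.(λ.1) (λ.0)
  →2  λ.0

Answer: YES — reaches normal form λ.0 in 2 ≤ 5 steps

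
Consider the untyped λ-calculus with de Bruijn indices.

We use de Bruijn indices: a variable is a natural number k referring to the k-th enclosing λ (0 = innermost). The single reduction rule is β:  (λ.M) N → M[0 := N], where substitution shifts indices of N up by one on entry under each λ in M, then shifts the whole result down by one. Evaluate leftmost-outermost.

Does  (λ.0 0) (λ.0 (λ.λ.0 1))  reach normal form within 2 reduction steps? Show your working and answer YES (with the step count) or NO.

Answer: NO — after 2 steps the term is (λ.0 (λ.λ.0 1)) (λ.λ.0 1), not yet normal

Reduction:
  start: (λ.0 0) (λ.0 (λ.λ.0 1))
  step 1: (λ.0 (λ.λ.0 1)) (λ.0 (λ.λ.0 1))
  step 2: (λ.0 (λ.λ.0 1)) (λ.λ.0 1)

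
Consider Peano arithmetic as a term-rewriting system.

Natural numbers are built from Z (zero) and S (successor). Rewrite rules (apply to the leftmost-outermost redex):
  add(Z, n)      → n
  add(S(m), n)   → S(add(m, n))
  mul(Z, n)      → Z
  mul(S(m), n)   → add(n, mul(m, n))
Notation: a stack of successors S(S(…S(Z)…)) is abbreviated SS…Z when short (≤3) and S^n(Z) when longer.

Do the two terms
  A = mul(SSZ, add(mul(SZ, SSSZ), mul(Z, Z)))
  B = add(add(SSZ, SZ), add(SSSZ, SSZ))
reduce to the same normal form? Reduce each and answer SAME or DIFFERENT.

Term A:
  start: mul(SSZ, add(mul(SZ, SSSZ), mul(Z, Z)))
  step 1: add(add(mul(SZ, SSSZ), mul(Z, Z)), mul(SZ, add(mul(SZ, SSSZ), mul(Z, Z))))
  step 2: add(add(add(SSSZ, mul(Z, SSSZ)), mul(Z, Z)), mul(SZ, add(mul(SZ, SSSZ), mul(Z, Z))))
  step 3: add(add(S(add(SSZ, mul(Z, SSSZ))), mul(Z, Z)), mul(SZ, add(mul(SZ, SSSZ), mul(Z, Z))))
  step 4: add(S(add(add(SSZ, mul(Z, SSSZ)), mul(Z, Z))), mul(SZ, add(mul(SZ, SSSZ), mul(Z, Z))))
  step 5: S(add(add(add(SSZ, mul(Z, SSSZ)), mul(Z, Z)), mul(SZ, add(mul(SZ, SSSZ), mul(Z, Z)))))
  step 6: S(add(add(S(add(SZ, mul(Z, SSSZ))), mul(Z, Z)), mul(SZ, add(mul(SZ, SSSZ), mul(Z, Z)))))
  step 7: S(add(S(add(add(SZ, mul(Z, SSSZ)), mul(Z, Z))), mul(SZ, add(mul(SZ, SSSZ), mul(Z, Z)))))
  step 8: S(S(add(add(add(SZ, mul(Z, SSSZ)), mul(Z, Z)), mul(SZ, add(mul(SZ, SSSZ), mul(Z, Z))))))
  step 9: S(S(add(add(S(add(Z, mul(Z, SSSZ))), mul(Z, Z)), mul(SZ, add(mul(SZ, SSSZ), mul(Z, Z))))))
  step 10: S(S(add(S(add(add(Z, mul(Z, SSSZ)), mul(Z, Z))), mul(SZ, add(mul(SZ, SSSZ), mul(Z, Z))))))
  step 11: S(S(S(add(add(add(Z, mul(Z, SSSZ)), mul(Z, Z)), mul(SZ, add(mul(SZ, SSSZ), mul(Z, Z)))))))
  step 12: S(S(S(add(add(mul(Z, SSSZ), mul(Z, Z)), mul(SZ, add(mul(SZ, SSSZ), mul(Z, Z)))))))
  step 13: S(S(S(add(add(Z, mul(Z, Z)), mul(SZ, add(mul(SZ, SSSZ), mul(Z, Z)))))))
  step 14: S(S(S(add(mul(Z, Z), mul(SZ, add(mul(SZ, SSSZ), mul(Z, Z)))))))
  step 15: S(S(S(add(Z, mul(SZ, add(mul(SZ, SSSZ), mul(Z, Z)))))))
  step 16: S(S(S(mul(SZ, add(mul(SZ, SSSZ), mul(Z, Z))))))
  step 17: S(S(S(add(add(mul(SZ, SSSZ), mul(Z, Z)), mul(Z, add(mul(SZ, SSSZ), mul(Z, Z)))))))
  step 18: S(S(S(add(add(add(SSSZ, mul(Z, SSSZ)), mul(Z, Z)), mul(Z, add(mul(SZ, SSSZ), mul(Z, Z)))))))
  step 19: S(S(S(add(add(S(add(SSZ, mul(Z, SSSZ))), mul(Z, Z)), mul(Z, add(mul(SZ, SSSZ), mul(Z, Z)))))))
  step 20: S(S(S(add(S(add(add(SSZ, mul(Z, SSSZ)), mul(Z, Z))), mul(Z, add(mul(SZ, SSSZ), mul(Z, Z)))))))
  step 21: S(S(S(S(add(add(add(SSZ, mul(Z, SSSZ)), mul(Z, Z)), mul(Z, add(mul(SZ, SSSZ), mul(Z, Z))))))))
  step 22: S(S(S(S(add(add(S(add(SZ, mul(Z, SSSZ))), mul(Z, Z)), mul(Z, add(mul(SZ, SSSZ), mul(Z, Z))))))))
  step 23: S(S(S(S(add(S(add(add(SZ, mul(Z, SSSZ)), mul(Z, Z))), mul(Z, add(mul(SZ, SSSZ), mul(Z, Z))))))))
  step 24: S(S(S(S(S(add(add(add(SZ, mul(Z, SSSZ)), mul(Z, Z)), mul(Z, add(mul(SZ, SSSZ), mul(Z, Z)))))))))
  step 25: S(S(S(S(S(add(add(S(add(Z, mul(Z, SSSZ))), mul(Z, Z)), mul(Z, add(mul(SZ, SSSZ), mul(Z, Z)))))))))
  step 26: S(S(S(S(S(add(S(add(add(Z, mul(Z, SSSZ)), mul(Z, Z))), mul(Z, add(mul(SZ, SSSZ), mul(Z, Z)))))))))
  step 27: S(S(S(S(S(S(add(add(add(Z, mul(Z, SSSZ)), mul(Z, Z)), mul(Z, add(mul(SZ, SSSZ), mul(Z, Z))))))))))
  step 28: S(S(S(S(S(S(add(add(mul(Z, SSSZ), mul(Z, Z)), mul(Z, add(mul(SZ, SSSZ), mul(Z, Z))))))))))
  step 29: S(S(S(S(S(S(add(add(Z, mul(Z, Z)), mul(Z, add(mul(SZ, SSSZ), mul(Z, Z))))))))))
  step 30: S(S(S(S(S(S(add(mul(Z, Z), mul(Z, add(mul(SZ, SSSZ), mul(Z, Z))))))))))
  step 31: S(S(S(S(S(S(add(Z, mul(Z, add(mul(SZ, SSSZ), mul(Z, Z))))))))))
  step 32: S(S(S(S(S(S(mul(Z, add(mul(SZ, SSSZ), mul(Z, Z)))))))))
  step 33: S^6(Z)

Term B:
  start: add(add(SSZ, SZ), add(SSSZ, SSZ))
  step 1: add(S(add(SZ, SZ)), add(SSSZ, SSZ))
  step 2: S(add(add(SZ, SZ), add(SSSZ, SSZ)))
  step 3: S(add(S(add(Z, SZ)), add(SSSZ, SSZ)))
  step 4: S(S(add(add(Z, SZ), add(SSSZ, SSZ))))
  step 5: S(S(add(SZ, add(SSSZ, SSZ))))
  step 6: S(S(S(add(Z, add(SSSZ, SSZ)))))
  step 7: S(S(S(add(SSSZ, SSZ))))
  step 8: S(S(S(S(add(SSZ, SSZ)))))
  step 9: S(S(S(S(S(add(SZ, SSZ))))))
  step 10: S(S(S(S(S(S(add(Z, SSZ)))))))
  step 11: S^8(Z)

Answer: DIFFERENT — A ⇓ S^6(Z), B ⇓ S^8(Z)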